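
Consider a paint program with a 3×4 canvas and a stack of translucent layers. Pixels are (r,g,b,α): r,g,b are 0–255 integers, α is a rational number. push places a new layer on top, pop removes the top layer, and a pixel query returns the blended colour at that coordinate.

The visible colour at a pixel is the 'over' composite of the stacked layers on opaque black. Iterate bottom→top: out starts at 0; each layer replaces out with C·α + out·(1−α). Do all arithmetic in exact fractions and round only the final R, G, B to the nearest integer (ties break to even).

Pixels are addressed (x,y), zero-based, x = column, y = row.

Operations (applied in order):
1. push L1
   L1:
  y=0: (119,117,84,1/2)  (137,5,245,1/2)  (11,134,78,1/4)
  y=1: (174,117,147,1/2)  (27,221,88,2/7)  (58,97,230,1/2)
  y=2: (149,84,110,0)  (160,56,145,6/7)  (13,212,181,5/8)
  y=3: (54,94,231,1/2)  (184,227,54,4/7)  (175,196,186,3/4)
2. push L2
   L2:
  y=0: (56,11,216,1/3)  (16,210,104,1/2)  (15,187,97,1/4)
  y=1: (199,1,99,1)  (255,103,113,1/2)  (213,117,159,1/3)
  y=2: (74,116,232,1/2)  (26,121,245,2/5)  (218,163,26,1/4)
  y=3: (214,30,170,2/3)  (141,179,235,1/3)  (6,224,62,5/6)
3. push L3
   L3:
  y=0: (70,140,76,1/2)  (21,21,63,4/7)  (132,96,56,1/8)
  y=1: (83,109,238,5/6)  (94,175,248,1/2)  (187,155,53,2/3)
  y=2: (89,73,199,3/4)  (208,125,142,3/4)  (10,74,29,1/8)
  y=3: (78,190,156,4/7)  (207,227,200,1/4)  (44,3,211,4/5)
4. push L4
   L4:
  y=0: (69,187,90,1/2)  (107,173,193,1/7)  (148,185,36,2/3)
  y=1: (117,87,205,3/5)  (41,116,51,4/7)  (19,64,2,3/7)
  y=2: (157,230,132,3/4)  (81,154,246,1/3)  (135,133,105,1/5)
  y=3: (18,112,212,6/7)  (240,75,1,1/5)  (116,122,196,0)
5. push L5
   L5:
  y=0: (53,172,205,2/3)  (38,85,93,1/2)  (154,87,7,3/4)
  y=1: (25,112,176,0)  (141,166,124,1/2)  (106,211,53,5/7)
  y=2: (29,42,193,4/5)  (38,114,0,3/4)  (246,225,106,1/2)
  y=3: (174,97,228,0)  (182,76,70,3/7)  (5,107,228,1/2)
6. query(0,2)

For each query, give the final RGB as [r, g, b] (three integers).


query (0,2) [L1,L2,L3,L4,L5] — begin 0,0,0
L1 α=0: [0, 0, 0]
L2 α=1/2: [37, 58, 116]
L3 α=3/4: [76, 277/4, 713/4]
L4 α=3/4: [547/4, 3037/16, 2297/16]
L5 α=4/5: [1011/20, 1145/16, 14649/80]
= [51, 72, 183]


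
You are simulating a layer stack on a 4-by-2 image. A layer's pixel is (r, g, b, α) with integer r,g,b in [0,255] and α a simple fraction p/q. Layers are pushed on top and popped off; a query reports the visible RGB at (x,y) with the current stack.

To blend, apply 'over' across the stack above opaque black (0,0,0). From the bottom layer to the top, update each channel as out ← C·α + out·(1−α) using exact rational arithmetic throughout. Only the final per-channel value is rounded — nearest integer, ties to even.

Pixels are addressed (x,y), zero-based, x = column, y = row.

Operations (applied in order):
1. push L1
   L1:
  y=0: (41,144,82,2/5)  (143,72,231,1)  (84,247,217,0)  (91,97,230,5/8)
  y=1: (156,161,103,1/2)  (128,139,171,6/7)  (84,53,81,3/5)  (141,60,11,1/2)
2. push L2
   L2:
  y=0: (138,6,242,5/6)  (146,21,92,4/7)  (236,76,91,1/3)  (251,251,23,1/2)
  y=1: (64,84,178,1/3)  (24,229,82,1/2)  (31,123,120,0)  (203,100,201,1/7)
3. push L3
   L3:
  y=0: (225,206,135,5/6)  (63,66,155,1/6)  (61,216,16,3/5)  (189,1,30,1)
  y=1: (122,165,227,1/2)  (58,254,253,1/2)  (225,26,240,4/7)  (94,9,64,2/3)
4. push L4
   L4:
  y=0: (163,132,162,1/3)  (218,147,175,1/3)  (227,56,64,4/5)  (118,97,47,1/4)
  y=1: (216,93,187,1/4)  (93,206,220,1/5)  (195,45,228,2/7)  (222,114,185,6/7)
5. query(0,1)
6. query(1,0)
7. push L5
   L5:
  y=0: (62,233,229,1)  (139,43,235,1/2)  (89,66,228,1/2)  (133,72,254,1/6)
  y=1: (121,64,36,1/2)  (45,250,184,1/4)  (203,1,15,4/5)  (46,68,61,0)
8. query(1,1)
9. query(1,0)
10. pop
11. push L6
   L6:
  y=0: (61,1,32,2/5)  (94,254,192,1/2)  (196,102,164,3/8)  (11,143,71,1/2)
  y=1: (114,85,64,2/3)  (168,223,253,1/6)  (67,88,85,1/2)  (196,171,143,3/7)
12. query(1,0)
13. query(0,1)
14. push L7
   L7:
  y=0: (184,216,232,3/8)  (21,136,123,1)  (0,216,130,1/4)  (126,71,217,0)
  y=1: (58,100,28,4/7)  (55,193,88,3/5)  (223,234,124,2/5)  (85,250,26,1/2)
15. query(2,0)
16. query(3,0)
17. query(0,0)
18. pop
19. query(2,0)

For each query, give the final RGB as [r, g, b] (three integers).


query (0,1) [L1,L2,L3,L4] — begin 0,0,0
L1 α=1/2: [78, 161/2, 103/2]
L2 α=1/3: [220/3, 245/3, 281/3]
L3 α=1/2: [293/3, 370/3, 481/3]
L4 α=1/4: [509/4, 463/4, 167]
→ [127, 116, 167]

query (1,0) [L1,L2,L3,L4] — begin 0,0,0
+L1 (α=1) → [143, 72, 231]
+L2 (α=4/7) → [1013/7, 300/7, 1061/7]
+L3 (α=1/6) → [2753/21, 327/7, 1065/7]
+L4 (α=1/3) → [10084/63, 561/7, 3355/21]
→ [160, 80, 160]

query (1,1) [L1,L2,L3,L4,L5] — begin 0,0,0
L1 α=6/7: [768/7, 834/7, 1026/7]
L2 α=1/2: [468/7, 2437/14, 800/7]
L3 α=1/2: [437/7, 5993/28, 2571/14]
L4 α=1/5: [2399/35, 1487/7, 6682/35]
L5 α=1/4: [2193/35, 6211/28, 13243/70]
→ [63, 222, 189]

(1,0) stack=L1,L2,L3,L4,L5; from [0,0,0]:
after L1 α=1: [143, 72, 231]
after L2 α=4/7: [1013/7, 300/7, 1061/7]
after L3 α=1/6: [2753/21, 327/7, 1065/7]
after L4 α=1/3: [10084/63, 561/7, 3355/21]
after L5 α=1/2: [18841/126, 431/7, 4145/21]
= [150, 62, 197]

query (1,0) [L1,L2,L3,L4,L6] — begin 0,0,0
after L1 α=1: [143, 72, 231]
after L2 α=4/7: [1013/7, 300/7, 1061/7]
after L3 α=1/6: [2753/21, 327/7, 1065/7]
after L4 α=1/3: [10084/63, 561/7, 3355/21]
after L6 α=1/2: [8003/63, 2339/14, 7387/42]
= [127, 167, 176]

(0,1) stack=L1,L2,L3,L4,L6; from [0,0,0]:
L1 α=1/2: [78, 161/2, 103/2]
L2 α=1/3: [220/3, 245/3, 281/3]
L3 α=1/2: [293/3, 370/3, 481/3]
L4 α=1/4: [509/4, 463/4, 167]
L6 α=2/3: [1421/12, 381/4, 295/3]
= [118, 95, 98]

at x=2,y=0 over L1,L2,L3,L4,L6,L7:
after L1 α=0: [0, 0, 0]
after L2 α=1/3: [236/3, 76/3, 91/3]
after L3 α=3/5: [1021/15, 2096/15, 326/15]
after L4 α=4/5: [14641/75, 5456/75, 4166/75]
after L6 α=3/8: [23461/120, 5023/60, 5773/60]
after L7 α=1/4: [23461/160, 9343/80, 8373/80]
rounded: [147, 117, 105]

(3,0) stack=L1,L2,L3,L4,L6,L7; from [0,0,0]:
after L1 α=5/8: [455/8, 485/8, 575/4]
after L2 α=1/2: [2463/16, 2493/16, 667/8]
after L3 α=1: [189, 1, 30]
after L4 α=1/4: [685/4, 25, 137/4]
after L6 α=1/2: [729/8, 84, 421/8]
after L7 α=0: [729/8, 84, 421/8]
→ [91, 84, 53]

at x=0,y=0 over L1,L2,L3,L4,L6,L7:
after L1 α=2/5: [82/5, 288/5, 164/5]
after L2 α=5/6: [1766/15, 73/5, 3107/15]
after L3 α=5/6: [18641/90, 1741/10, 6616/45]
after L4 α=1/3: [25976/135, 2401/15, 20522/135]
after L6 α=2/5: [31466/225, 2411/25, 23402/225]
after L7 α=3/8: [28153/180, 5651/40, 27361/180]
rounded: [156, 141, 152]

(2,0) stack=L1,L2,L3,L4,L6; from [0,0,0]:
L1 α=0: [0, 0, 0]
L2 α=1/3: [236/3, 76/3, 91/3]
L3 α=3/5: [1021/15, 2096/15, 326/15]
L4 α=4/5: [14641/75, 5456/75, 4166/75]
L6 α=3/8: [23461/120, 5023/60, 5773/60]
rounded: [196, 84, 96]


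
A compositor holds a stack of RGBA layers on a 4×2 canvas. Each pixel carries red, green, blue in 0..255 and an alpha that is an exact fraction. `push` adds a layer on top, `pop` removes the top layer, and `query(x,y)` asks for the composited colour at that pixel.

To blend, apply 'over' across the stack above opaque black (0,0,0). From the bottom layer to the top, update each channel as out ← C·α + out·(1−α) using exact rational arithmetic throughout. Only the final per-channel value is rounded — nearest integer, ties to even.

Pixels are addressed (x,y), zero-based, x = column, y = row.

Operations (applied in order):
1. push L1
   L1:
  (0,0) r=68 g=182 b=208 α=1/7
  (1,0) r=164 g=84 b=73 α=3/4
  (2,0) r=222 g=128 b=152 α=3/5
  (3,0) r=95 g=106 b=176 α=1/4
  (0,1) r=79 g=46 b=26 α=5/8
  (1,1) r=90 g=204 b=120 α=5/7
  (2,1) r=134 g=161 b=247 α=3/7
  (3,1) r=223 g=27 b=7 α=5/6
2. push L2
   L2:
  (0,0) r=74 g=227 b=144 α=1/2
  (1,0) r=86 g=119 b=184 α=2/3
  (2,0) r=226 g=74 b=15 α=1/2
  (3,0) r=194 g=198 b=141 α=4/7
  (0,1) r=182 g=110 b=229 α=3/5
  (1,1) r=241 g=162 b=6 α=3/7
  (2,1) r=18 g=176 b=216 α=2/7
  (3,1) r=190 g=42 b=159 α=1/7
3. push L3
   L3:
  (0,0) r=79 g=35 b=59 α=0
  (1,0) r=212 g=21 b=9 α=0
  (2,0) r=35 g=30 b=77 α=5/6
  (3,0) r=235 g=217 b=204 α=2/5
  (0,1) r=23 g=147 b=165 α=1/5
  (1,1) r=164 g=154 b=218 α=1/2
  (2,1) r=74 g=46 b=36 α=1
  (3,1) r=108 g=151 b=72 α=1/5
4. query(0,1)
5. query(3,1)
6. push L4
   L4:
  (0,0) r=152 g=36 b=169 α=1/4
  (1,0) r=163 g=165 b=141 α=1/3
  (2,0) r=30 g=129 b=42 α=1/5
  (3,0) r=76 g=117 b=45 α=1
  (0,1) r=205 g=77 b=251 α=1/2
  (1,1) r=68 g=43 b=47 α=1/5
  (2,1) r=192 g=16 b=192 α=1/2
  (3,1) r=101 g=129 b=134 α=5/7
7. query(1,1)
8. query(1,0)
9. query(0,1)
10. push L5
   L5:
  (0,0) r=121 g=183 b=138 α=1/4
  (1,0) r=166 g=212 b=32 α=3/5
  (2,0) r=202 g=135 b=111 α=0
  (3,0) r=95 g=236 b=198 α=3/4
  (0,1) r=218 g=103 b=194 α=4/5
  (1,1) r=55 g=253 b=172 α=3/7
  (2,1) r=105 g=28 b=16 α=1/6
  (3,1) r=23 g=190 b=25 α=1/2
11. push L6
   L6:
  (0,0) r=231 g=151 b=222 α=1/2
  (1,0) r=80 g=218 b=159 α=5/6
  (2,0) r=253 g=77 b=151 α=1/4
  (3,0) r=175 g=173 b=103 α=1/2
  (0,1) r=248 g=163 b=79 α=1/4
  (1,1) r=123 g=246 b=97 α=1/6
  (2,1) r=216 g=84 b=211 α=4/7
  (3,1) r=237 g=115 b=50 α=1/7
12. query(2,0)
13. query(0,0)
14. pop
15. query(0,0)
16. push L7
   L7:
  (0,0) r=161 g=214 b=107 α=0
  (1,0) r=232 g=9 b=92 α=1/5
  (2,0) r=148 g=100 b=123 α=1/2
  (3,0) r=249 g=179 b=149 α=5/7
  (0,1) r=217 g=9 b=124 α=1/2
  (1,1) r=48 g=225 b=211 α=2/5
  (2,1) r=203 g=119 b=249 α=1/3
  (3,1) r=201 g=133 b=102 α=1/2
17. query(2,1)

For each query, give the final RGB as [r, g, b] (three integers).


query (0,1) [L1,L2,L3] — begin 0,0,0
+L1 (α=5/8) → [395/8, 115/4, 65/4]
+L2 (α=3/5) → [2579/20, 155/2, 1439/10]
+L3 (α=1/5) → [2694/25, 457/5, 3703/25]
→ [108, 91, 148]

(3,1) stack=L1,L2,L3; from [0,0,0]:
after L1 α=5/6: [1115/6, 45/2, 35/6]
after L2 α=1/7: [1305/7, 177/7, 194/7]
after L3 α=1/5: [5976/35, 353/7, 256/7]
= [171, 50, 37]

query (1,1) [L1,L2,L3,L4] — begin 0,0,0
+L1 (α=5/7) → [450/7, 1020/7, 600/7]
+L2 (α=3/7) → [6861/49, 7482/49, 2526/49]
+L3 (α=1/2) → [14897/98, 7514/49, 6604/49]
+L4 (α=1/5) → [33126/245, 32163/245, 28719/245]
→ [135, 131, 117]

at x=1,y=0 over L1,L2,L3,L4:
+L1 (α=3/4) → [123, 63, 219/4]
+L2 (α=2/3) → [295/3, 301/3, 1691/12]
+L3 (α=0) → [295/3, 301/3, 1691/12]
+L4 (α=1/3) → [1079/9, 1097/9, 2537/18]
→ [120, 122, 141]

at x=0,y=1 over L1,L2,L3,L4:
L1 α=5/8: [395/8, 115/4, 65/4]
L2 α=3/5: [2579/20, 155/2, 1439/10]
L3 α=1/5: [2694/25, 457/5, 3703/25]
L4 α=1/2: [7819/50, 421/5, 4989/25]
→ [156, 84, 200]

at x=2,y=0 over L1,L2,L3,L4,L5,L6:
after L1 α=3/5: [666/5, 384/5, 456/5]
after L2 α=1/2: [898/5, 377/5, 531/10]
after L3 α=5/6: [591/10, 1127/30, 4381/60]
after L4 α=1/5: [1332/25, 4189/75, 5011/75]
after L5 α=0: [1332/25, 4189/75, 5011/75]
after L6 α=1/4: [10321/100, 3057/50, 4393/50]
rounded: [103, 61, 88]

(0,0) stack=L1,L2,L3,L4,L5,L6; from [0,0,0]:
after L1 α=1/7: [68/7, 26, 208/7]
after L2 α=1/2: [293/7, 253/2, 608/7]
after L3 α=0: [293/7, 253/2, 608/7]
after L4 α=1/4: [1943/28, 831/8, 3007/28]
after L5 α=1/4: [9217/112, 3957/32, 12885/112]
after L6 α=1/2: [35089/224, 8789/64, 37749/224]
rounded: [157, 137, 169]

at x=0,y=0 over L1,L2,L3,L4,L5:
L1 α=1/7: [68/7, 26, 208/7]
L2 α=1/2: [293/7, 253/2, 608/7]
L3 α=0: [293/7, 253/2, 608/7]
L4 α=1/4: [1943/28, 831/8, 3007/28]
L5 α=1/4: [9217/112, 3957/32, 12885/112]
rounded: [82, 124, 115]

(2,1) stack=L1,L2,L3,L4,L5,L7; from [0,0,0]:
L1 α=3/7: [402/7, 69, 741/7]
L2 α=2/7: [2262/49, 697/7, 6729/49]
L3 α=1: [74, 46, 36]
L4 α=1/2: [133, 31, 114]
L5 α=1/6: [385/3, 61/2, 293/3]
L7 α=1/3: [1379/9, 60, 1333/9]
→ [153, 60, 148]


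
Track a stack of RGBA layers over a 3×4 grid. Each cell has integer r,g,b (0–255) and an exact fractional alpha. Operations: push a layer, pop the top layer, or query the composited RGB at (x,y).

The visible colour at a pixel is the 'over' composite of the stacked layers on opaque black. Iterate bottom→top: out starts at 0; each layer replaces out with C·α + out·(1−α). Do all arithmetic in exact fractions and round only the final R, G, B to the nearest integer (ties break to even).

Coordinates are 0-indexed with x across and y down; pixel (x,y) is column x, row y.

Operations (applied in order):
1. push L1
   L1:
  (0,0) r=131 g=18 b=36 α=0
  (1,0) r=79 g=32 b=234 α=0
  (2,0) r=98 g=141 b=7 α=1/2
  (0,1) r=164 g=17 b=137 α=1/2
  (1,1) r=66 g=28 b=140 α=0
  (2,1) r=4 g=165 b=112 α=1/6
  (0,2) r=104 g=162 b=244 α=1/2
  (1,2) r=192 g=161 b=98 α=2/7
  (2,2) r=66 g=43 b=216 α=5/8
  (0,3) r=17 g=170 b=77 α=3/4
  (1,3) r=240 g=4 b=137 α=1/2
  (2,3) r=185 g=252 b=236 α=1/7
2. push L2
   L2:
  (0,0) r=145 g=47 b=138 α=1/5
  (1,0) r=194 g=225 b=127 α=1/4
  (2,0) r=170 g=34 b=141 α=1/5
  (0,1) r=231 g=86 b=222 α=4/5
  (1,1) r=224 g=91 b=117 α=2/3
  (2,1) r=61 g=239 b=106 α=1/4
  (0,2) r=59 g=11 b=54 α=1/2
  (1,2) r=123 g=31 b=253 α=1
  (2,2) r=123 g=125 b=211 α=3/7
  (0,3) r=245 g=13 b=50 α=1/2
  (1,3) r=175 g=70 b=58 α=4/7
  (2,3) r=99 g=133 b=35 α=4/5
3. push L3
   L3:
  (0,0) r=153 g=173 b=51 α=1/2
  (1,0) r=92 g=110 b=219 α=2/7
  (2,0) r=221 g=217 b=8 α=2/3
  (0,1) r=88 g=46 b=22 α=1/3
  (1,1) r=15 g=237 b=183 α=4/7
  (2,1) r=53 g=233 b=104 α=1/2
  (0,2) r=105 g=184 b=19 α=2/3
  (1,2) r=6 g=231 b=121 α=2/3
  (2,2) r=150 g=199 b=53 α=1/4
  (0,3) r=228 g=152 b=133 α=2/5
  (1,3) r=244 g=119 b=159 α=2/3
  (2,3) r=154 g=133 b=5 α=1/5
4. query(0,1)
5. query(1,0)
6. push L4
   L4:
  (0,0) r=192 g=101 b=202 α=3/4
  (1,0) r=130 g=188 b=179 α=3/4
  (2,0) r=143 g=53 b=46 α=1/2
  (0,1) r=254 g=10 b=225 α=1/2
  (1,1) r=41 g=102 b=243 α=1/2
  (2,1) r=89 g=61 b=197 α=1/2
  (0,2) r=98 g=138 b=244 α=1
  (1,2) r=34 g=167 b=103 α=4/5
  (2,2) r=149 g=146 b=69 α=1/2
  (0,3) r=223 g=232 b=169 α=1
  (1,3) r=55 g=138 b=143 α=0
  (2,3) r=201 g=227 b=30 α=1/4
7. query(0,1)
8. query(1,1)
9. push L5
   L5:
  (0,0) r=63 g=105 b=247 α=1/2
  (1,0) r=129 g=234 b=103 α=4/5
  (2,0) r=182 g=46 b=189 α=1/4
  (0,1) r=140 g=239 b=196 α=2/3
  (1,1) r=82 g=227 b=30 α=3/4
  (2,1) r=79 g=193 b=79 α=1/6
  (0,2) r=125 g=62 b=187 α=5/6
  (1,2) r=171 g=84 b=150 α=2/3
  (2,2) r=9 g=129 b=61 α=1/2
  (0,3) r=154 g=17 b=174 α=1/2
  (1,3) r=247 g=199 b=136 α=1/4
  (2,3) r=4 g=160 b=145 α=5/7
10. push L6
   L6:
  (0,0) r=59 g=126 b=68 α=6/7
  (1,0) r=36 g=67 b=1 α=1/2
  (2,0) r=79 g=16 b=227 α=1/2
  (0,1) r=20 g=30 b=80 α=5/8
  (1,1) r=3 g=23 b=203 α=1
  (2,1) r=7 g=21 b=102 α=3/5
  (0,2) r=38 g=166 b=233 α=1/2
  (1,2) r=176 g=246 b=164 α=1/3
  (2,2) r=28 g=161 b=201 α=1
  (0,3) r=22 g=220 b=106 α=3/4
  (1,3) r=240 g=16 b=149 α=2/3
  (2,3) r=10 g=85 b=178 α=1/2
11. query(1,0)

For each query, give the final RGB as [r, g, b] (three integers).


at x=0,y=1 over L1,L2,L3:
L1 α=1/2: [82, 17/2, 137/2]
L2 α=4/5: [1006/5, 141/2, 1913/10]
L3 α=1/3: [2452/15, 187/3, 2023/15]
→ [163, 62, 135]

at x=1,y=0 over L1,L2,L3:
after L1 α=0: [0, 0, 0]
after L2 α=1/4: [97/2, 225/4, 127/4]
after L3 α=2/7: [853/14, 2005/28, 341/4]
= [61, 72, 85]

query (0,1) [L1,L2,L3,L4] — begin 0,0,0
+L1 (α=1/2) → [82, 17/2, 137/2]
+L2 (α=4/5) → [1006/5, 141/2, 1913/10]
+L3 (α=1/3) → [2452/15, 187/3, 2023/15]
+L4 (α=1/2) → [3131/15, 217/6, 2699/15]
rounded: [209, 36, 180]

at x=1,y=1 over L1,L2,L3,L4:
after L1 α=0: [0, 0, 0]
after L2 α=2/3: [448/3, 182/3, 78]
after L3 α=4/7: [508/7, 1130/7, 138]
after L4 α=1/2: [795/14, 922/7, 381/2]
→ [57, 132, 190]

at x=1,y=0 over L1,L2,L3,L4,L5,L6:
L1 α=0: [0, 0, 0]
L2 α=1/4: [97/2, 225/4, 127/4]
L3 α=2/7: [853/14, 2005/28, 341/4]
L4 α=3/4: [6313/56, 17797/112, 2489/16]
L5 α=4/5: [35209/280, 122629/560, 9081/80]
L6 α=1/2: [45289/560, 160149/1120, 9161/160]
→ [81, 143, 57]


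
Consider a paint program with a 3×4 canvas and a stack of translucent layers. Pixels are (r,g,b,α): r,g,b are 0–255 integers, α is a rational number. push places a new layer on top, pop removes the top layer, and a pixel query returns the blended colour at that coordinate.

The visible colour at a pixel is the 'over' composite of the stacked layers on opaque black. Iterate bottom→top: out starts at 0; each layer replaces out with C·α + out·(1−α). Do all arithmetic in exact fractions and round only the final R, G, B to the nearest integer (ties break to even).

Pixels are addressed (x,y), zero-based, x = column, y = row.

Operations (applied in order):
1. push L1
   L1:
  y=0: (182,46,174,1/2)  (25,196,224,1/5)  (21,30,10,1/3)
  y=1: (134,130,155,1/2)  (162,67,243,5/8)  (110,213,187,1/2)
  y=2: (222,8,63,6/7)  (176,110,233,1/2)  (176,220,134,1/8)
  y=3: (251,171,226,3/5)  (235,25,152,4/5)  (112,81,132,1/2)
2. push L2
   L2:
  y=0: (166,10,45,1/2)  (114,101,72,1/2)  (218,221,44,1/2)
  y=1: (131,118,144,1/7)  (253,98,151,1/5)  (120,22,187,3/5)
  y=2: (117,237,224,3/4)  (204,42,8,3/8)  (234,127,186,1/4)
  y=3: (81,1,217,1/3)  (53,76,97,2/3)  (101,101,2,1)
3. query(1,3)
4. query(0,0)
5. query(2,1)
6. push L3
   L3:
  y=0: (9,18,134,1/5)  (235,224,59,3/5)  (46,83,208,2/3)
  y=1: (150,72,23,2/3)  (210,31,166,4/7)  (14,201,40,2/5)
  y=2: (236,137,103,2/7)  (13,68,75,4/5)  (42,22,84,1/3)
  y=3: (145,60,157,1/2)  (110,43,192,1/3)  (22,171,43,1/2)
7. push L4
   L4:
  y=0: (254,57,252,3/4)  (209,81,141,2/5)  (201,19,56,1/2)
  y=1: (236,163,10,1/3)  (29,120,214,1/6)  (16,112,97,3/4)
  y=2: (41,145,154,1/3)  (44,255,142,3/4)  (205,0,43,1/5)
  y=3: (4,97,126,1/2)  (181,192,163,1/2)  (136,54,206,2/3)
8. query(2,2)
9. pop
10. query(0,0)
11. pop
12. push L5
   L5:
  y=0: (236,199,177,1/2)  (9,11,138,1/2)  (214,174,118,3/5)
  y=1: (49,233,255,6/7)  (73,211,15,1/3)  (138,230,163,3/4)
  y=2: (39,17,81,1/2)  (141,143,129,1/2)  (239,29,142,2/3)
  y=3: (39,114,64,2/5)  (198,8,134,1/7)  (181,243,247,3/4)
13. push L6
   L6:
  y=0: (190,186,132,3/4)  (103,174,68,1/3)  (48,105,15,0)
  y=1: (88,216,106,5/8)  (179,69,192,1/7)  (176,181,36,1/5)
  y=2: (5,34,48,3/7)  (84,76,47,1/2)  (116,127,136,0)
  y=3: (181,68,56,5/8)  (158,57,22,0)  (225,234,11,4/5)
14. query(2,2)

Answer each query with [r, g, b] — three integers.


(1,3) stack=L1,L2; from [0,0,0]:
after L1 α=4/5: [188, 20, 608/5]
after L2 α=2/3: [98, 172/3, 526/5]
→ [98, 57, 105]

at x=0,y=0 over L1,L2:
L1 α=1/2: [91, 23, 87]
L2 α=1/2: [257/2, 33/2, 66]
rounded: [128, 16, 66]

at x=2,y=1 over L1,L2:
after L1 α=1/2: [55, 213/2, 187/2]
after L2 α=3/5: [94, 279/5, 748/5]
→ [94, 56, 150]

query (2,2) [L1,L2,L3,L4] — begin 0,0,0
L1 α=1/8: [22, 55/2, 67/4]
L2 α=1/4: [75, 419/8, 945/16]
L3 α=1/3: [64, 169/4, 539/8]
L4 α=1/5: [461/5, 169/5, 125/2]
rounded: [92, 34, 62]

(0,0) stack=L1,L2,L3; from [0,0,0]:
+L1 (α=1/2) → [91, 23, 87]
+L2 (α=1/2) → [257/2, 33/2, 66]
+L3 (α=1/5) → [523/5, 84/5, 398/5]
→ [105, 17, 80]

at x=2,y=2 over L1,L2,L5,L6:
+L1 (α=1/8) → [22, 55/2, 67/4]
+L2 (α=1/4) → [75, 419/8, 945/16]
+L5 (α=2/3) → [553/3, 883/24, 5489/48]
+L6 (α=0) → [553/3, 883/24, 5489/48]
rounded: [184, 37, 114]


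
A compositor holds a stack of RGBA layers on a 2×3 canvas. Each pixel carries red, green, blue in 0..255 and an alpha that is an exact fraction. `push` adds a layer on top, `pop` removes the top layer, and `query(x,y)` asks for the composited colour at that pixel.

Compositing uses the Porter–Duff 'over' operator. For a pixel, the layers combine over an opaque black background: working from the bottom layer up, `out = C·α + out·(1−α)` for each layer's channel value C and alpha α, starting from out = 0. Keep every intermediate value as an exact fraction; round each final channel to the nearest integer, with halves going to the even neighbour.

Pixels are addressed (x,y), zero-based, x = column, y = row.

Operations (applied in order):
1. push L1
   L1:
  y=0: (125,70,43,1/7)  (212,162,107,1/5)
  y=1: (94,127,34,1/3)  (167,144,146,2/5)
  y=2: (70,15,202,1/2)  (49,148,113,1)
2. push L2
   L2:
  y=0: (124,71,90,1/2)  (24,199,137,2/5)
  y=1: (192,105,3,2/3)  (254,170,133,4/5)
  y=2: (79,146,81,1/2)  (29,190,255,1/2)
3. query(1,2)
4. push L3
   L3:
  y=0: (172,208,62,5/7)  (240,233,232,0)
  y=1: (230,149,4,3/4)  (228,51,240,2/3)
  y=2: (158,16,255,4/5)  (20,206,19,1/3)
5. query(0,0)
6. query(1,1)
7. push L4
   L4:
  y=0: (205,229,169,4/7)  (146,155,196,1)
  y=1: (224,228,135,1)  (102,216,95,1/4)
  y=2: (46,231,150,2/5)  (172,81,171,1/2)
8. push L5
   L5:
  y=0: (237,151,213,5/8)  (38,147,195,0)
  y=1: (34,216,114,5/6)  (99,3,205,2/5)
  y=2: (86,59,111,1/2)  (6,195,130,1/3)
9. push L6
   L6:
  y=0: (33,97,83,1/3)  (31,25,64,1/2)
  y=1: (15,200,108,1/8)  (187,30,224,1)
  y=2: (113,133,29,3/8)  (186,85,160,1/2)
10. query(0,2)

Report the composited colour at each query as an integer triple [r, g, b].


(1,2) stack=L1,L2; from [0,0,0]:
+L1 (α=1) → [49, 148, 113]
+L2 (α=1/2) → [39, 169, 184]
= [39, 169, 184]

query (0,0) [L1,L2,L3] — begin 0,0,0
after L1 α=1/7: [125/7, 10, 43/7]
after L2 α=1/2: [993/14, 81/2, 673/14]
after L3 α=5/7: [7013/49, 1121/7, 2843/49]
= [143, 160, 58]

(1,1) stack=L1,L2,L3; from [0,0,0]:
+L1 (α=2/5) → [334/5, 288/5, 292/5]
+L2 (α=4/5) → [5414/25, 3688/25, 2952/25]
+L3 (α=2/3) → [16814/75, 6238/75, 4984/25]
= [224, 83, 199]

(0,2) stack=L1,L2,L3,L4,L5,L6; from [0,0,0]:
L1 α=1/2: [35, 15/2, 101]
L2 α=1/2: [57, 307/4, 91]
L3 α=4/5: [689/5, 563/20, 1111/5]
L4 α=2/5: [2527/25, 10929/100, 4833/25]
L5 α=1/2: [4677/50, 16829/200, 3804/25]
L6 α=3/8: [8067/80, 32789/320, 4239/40]
→ [101, 102, 106]


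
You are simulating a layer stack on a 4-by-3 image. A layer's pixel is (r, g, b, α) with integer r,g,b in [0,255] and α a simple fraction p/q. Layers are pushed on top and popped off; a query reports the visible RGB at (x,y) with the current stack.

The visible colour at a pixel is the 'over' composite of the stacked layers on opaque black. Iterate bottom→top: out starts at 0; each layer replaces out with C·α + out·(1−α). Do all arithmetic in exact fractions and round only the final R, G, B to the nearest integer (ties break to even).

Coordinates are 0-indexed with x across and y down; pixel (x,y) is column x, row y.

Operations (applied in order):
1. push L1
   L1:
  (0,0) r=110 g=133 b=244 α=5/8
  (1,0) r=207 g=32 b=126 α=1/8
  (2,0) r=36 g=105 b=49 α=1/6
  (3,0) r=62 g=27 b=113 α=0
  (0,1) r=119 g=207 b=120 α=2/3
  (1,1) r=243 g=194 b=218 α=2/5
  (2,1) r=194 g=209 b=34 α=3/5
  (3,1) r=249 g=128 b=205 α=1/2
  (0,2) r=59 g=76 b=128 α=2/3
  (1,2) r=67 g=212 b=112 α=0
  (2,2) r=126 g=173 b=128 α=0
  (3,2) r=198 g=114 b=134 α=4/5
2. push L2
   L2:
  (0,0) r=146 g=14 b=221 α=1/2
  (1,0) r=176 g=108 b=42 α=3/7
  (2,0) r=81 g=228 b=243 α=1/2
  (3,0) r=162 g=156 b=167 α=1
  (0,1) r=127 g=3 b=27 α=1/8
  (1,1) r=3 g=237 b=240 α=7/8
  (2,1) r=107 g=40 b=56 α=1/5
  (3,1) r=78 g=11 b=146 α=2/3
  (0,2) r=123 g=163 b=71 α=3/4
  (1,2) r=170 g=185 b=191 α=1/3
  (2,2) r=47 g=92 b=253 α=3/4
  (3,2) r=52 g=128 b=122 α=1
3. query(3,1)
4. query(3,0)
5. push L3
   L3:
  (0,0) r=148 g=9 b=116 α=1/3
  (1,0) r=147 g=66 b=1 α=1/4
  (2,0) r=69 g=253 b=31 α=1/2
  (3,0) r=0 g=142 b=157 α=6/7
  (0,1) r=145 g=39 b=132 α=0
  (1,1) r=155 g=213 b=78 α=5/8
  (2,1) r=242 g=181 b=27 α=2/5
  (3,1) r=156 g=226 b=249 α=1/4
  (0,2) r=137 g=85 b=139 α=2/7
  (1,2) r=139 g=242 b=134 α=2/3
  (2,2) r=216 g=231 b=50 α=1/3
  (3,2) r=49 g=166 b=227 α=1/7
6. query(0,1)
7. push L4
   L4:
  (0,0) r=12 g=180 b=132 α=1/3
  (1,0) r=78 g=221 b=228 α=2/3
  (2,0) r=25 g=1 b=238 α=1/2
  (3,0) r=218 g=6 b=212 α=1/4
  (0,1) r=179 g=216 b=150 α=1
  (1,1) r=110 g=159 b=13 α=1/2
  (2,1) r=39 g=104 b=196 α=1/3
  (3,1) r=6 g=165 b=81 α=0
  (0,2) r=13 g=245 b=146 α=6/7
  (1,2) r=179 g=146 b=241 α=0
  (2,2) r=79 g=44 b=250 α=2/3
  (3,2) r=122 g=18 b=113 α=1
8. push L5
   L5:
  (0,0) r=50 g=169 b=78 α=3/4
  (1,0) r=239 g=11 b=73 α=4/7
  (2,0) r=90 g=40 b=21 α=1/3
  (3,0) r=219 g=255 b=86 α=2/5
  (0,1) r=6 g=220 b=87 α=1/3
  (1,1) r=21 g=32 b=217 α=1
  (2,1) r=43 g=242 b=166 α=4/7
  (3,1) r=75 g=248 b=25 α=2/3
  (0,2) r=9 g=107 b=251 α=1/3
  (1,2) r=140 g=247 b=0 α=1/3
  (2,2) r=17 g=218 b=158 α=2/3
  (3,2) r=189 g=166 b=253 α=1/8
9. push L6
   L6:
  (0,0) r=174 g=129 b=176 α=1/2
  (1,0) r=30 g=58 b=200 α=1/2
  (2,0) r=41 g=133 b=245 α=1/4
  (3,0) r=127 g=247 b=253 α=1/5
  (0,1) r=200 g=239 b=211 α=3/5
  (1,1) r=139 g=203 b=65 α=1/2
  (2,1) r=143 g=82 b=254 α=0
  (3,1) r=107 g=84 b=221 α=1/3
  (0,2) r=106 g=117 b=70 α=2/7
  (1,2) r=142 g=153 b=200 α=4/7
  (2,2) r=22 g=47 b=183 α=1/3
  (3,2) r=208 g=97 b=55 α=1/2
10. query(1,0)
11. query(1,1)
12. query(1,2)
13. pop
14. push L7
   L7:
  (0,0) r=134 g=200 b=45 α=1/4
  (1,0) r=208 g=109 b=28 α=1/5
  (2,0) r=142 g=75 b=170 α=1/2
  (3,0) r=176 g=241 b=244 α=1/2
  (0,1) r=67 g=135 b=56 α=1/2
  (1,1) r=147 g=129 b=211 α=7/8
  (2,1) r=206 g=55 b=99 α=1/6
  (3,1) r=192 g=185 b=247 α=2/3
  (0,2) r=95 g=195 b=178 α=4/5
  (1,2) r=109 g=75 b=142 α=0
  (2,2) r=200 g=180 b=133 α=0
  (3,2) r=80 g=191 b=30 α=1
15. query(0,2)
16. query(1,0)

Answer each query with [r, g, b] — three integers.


query (3,1) [L1,L2] — begin 0,0,0
after L1 α=1/2: [249/2, 64, 205/2]
after L2 α=2/3: [187/2, 86/3, 263/2]
rounded: [94, 29, 132]

query (3,0) [L1,L2] — begin 0,0,0
+L1 (α=0) → [0, 0, 0]
+L2 (α=1) → [162, 156, 167]
= [162, 156, 167]

query (0,1) [L1,L2,L3] — begin 0,0,0
L1 α=2/3: [238/3, 138, 80]
L2 α=1/8: [2047/24, 969/8, 587/8]
L3 α=0: [2047/24, 969/8, 587/8]
→ [85, 121, 73]

query (1,0) [L1,L2,L3,L4,L5,L6] — begin 0,0,0
after L1 α=1/8: [207/8, 4, 63/4]
after L2 α=3/7: [1263/14, 340/7, 27]
after L3 α=1/4: [5847/56, 741/14, 41/2]
after L4 α=2/3: [4861/56, 6929/42, 953/6]
after L5 α=4/7: [68119/392, 7545/98, 1537/14]
after L6 α=1/2: [79879/784, 13229/196, 4337/28]
rounded: [102, 67, 155]

(1,1) stack=L1,L2,L3,L4,L5,L6; from [0,0,0]:
+L1 (α=2/5) → [486/5, 388/5, 436/5]
+L2 (α=7/8) → [591/40, 8683/40, 2209/10]
+L3 (α=5/8) → [32773/320, 68649/320, 10527/80]
+L4 (α=1/2) → [67973/640, 119529/640, 11567/160]
+L5 (α=1) → [21, 32, 217]
+L6 (α=1/2) → [80, 235/2, 141]
= [80, 118, 141]

(1,2) stack=L1,L2,L3,L4,L5,L6; from [0,0,0]:
L1 α=0: [0, 0, 0]
L2 α=1/3: [170/3, 185/3, 191/3]
L3 α=2/3: [1004/9, 1637/9, 995/9]
L4 α=0: [1004/9, 1637/9, 995/9]
L5 α=1/3: [3268/27, 5497/27, 1990/27]
L6 α=4/7: [8380/63, 11005/63, 9190/63]
→ [133, 175, 146]

query (0,2) [L1,L2,L3,L4,L5,L7] — begin 0,0,0
+L1 (α=2/3) → [118/3, 152/3, 256/3]
+L2 (α=3/4) → [1225/12, 1619/12, 895/12]
+L3 (α=2/7) → [9413/84, 10135/84, 7811/84]
+L4 (α=6/7) → [15965/588, 133615/588, 81395/588]
+L5 (α=1/3) → [18611/882, 165073/882, 155189/882]
+L7 (α=4/5) → [353771/4410, 853033/4410, 783173/4410]
rounded: [80, 193, 178]

(1,0) stack=L1,L2,L3,L4,L5,L7; from [0,0,0]:
+L1 (α=1/8) → [207/8, 4, 63/4]
+L2 (α=3/7) → [1263/14, 340/7, 27]
+L3 (α=1/4) → [5847/56, 741/14, 41/2]
+L4 (α=2/3) → [4861/56, 6929/42, 953/6]
+L5 (α=4/7) → [68119/392, 7545/98, 1537/14]
+L7 (α=1/5) → [88503/490, 20431/245, 654/7]
= [181, 83, 93]


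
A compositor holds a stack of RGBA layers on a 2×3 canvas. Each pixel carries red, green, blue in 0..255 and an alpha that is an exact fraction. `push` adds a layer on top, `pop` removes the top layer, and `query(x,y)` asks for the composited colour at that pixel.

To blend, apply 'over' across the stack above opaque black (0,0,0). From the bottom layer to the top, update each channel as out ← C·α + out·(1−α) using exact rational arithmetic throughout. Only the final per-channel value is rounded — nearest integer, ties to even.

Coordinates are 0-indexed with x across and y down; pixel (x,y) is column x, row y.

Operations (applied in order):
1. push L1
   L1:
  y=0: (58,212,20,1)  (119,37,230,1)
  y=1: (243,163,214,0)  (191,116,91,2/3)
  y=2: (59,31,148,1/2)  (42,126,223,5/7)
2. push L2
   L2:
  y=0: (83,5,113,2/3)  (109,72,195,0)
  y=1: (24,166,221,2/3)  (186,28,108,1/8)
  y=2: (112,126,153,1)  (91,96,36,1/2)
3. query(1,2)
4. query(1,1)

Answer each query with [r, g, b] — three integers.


at x=1,y=2 over L1,L2:
after L1 α=5/7: [30, 90, 1115/7]
after L2 α=1/2: [121/2, 93, 1367/14]
rounded: [60, 93, 98]

(1,1) stack=L1,L2; from [0,0,0]:
after L1 α=2/3: [382/3, 232/3, 182/3]
after L2 α=1/8: [404/3, 427/6, 799/12]
→ [135, 71, 67]


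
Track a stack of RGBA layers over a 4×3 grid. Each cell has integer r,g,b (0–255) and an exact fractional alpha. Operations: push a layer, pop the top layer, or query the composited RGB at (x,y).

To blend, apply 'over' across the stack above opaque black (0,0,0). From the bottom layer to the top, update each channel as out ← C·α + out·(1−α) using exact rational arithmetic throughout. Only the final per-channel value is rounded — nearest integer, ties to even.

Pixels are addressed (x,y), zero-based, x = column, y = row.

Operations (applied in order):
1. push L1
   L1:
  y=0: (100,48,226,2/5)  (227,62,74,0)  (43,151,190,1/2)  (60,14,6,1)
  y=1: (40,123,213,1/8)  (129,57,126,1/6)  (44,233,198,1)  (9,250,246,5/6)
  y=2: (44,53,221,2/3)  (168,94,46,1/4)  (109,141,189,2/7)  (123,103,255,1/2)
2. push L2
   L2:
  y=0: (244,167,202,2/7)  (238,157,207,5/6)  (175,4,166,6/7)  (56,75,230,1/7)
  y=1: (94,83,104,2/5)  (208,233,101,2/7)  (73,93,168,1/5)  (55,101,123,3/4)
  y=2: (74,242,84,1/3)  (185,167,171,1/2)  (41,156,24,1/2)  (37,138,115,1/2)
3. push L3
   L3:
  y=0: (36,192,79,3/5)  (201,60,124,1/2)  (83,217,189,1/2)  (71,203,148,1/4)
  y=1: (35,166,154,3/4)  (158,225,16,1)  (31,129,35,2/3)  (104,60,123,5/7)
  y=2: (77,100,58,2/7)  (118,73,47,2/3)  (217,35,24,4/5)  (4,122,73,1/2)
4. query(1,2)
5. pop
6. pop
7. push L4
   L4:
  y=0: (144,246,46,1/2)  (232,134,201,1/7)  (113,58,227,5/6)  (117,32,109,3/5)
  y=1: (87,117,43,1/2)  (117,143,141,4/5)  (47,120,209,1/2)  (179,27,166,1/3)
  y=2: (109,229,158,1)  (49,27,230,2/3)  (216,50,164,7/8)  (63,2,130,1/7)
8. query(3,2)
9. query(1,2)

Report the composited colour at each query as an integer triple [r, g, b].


(1,2) stack=L1,L2,L3; from [0,0,0]:
+L1 (α=1/4) → [42, 47/2, 23/2]
+L2 (α=1/2) → [227/2, 381/4, 365/4]
+L3 (α=2/3) → [233/2, 965/12, 247/4]
→ [116, 80, 62]

at x=3,y=2 over L1,L4:
+L1 (α=1/2) → [123/2, 103/2, 255/2]
+L4 (α=1/7) → [432/7, 311/7, 895/7]
= [62, 44, 128]

query (1,2) [L1,L4] — begin 0,0,0
after L1 α=1/4: [42, 47/2, 23/2]
after L4 α=2/3: [140/3, 155/6, 943/6]
= [47, 26, 157]


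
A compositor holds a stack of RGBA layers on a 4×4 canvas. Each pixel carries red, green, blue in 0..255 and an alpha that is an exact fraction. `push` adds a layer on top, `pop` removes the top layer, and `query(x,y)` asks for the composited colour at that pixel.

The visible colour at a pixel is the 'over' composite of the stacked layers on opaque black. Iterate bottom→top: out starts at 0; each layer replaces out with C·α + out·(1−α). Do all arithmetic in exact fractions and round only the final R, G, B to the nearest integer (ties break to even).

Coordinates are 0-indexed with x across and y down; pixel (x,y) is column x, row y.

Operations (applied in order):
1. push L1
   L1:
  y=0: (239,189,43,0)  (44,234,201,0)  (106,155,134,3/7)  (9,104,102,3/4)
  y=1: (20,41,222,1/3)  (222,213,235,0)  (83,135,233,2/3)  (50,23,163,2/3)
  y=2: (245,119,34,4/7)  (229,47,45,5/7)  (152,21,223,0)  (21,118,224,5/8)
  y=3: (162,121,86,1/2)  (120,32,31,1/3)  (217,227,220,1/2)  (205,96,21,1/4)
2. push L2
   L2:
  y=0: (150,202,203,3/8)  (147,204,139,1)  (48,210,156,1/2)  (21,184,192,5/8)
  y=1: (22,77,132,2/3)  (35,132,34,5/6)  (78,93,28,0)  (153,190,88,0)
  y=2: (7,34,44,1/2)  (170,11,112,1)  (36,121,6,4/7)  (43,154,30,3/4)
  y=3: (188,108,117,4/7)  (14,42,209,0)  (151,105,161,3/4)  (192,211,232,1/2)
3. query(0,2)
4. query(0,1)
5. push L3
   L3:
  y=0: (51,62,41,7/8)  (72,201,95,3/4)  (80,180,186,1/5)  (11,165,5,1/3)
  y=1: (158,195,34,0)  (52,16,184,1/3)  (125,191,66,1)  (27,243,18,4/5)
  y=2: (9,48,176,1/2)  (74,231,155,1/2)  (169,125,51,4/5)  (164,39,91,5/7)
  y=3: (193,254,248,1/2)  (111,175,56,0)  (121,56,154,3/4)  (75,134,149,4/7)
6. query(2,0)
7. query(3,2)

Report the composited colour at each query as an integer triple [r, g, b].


(0,2) stack=L1,L2; from [0,0,0]:
after L1 α=4/7: [140, 68, 136/7]
after L2 α=1/2: [147/2, 51, 222/7]
rounded: [74, 51, 32]

query (0,1) [L1,L2] — begin 0,0,0
after L1 α=1/3: [20/3, 41/3, 74]
after L2 α=2/3: [152/9, 503/9, 338/3]
= [17, 56, 113]

at x=2,y=0 over L1,L2,L3:
after L1 α=3/7: [318/7, 465/7, 402/7]
after L2 α=1/2: [327/7, 1935/14, 747/7]
after L3 α=1/5: [1868/35, 1026/7, 858/7]
= [53, 147, 123]

query (3,2) [L1,L2,L3] — begin 0,0,0
after L1 α=5/8: [105/8, 295/4, 140]
after L2 α=3/4: [1137/32, 2143/16, 115/2]
after L3 α=5/7: [14257/112, 529/8, 570/7]
= [127, 66, 81]


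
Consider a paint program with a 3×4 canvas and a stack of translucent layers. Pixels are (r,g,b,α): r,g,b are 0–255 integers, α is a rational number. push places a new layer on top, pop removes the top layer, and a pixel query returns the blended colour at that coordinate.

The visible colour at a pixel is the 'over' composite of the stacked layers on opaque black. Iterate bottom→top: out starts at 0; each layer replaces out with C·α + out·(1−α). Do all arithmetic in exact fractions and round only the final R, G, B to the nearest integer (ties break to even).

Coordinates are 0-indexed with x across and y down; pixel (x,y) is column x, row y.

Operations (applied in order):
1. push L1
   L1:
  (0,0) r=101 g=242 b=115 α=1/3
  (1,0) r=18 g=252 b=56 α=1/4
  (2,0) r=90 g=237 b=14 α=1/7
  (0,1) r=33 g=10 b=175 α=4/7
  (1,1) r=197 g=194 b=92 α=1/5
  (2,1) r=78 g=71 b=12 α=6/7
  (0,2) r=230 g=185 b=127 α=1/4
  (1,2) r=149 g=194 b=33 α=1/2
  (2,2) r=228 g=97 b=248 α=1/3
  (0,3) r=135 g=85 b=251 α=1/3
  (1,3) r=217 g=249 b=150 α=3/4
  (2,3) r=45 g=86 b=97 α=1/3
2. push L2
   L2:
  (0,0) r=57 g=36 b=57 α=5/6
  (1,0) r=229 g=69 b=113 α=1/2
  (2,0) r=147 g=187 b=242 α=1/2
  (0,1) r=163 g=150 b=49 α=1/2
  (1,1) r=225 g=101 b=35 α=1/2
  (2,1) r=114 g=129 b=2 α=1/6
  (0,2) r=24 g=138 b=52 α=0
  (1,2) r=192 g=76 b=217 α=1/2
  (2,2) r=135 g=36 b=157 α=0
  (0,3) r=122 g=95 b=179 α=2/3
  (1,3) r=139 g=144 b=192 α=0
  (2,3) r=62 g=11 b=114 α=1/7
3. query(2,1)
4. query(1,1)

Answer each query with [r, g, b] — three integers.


query (2,1) [L1,L2] — begin 0,0,0
L1 α=6/7: [468/7, 426/7, 72/7]
L2 α=1/6: [523/7, 1011/14, 187/21]
rounded: [75, 72, 9]

at x=1,y=1 over L1,L2:
after L1 α=1/5: [197/5, 194/5, 92/5]
after L2 α=1/2: [661/5, 699/10, 267/10]
→ [132, 70, 27]


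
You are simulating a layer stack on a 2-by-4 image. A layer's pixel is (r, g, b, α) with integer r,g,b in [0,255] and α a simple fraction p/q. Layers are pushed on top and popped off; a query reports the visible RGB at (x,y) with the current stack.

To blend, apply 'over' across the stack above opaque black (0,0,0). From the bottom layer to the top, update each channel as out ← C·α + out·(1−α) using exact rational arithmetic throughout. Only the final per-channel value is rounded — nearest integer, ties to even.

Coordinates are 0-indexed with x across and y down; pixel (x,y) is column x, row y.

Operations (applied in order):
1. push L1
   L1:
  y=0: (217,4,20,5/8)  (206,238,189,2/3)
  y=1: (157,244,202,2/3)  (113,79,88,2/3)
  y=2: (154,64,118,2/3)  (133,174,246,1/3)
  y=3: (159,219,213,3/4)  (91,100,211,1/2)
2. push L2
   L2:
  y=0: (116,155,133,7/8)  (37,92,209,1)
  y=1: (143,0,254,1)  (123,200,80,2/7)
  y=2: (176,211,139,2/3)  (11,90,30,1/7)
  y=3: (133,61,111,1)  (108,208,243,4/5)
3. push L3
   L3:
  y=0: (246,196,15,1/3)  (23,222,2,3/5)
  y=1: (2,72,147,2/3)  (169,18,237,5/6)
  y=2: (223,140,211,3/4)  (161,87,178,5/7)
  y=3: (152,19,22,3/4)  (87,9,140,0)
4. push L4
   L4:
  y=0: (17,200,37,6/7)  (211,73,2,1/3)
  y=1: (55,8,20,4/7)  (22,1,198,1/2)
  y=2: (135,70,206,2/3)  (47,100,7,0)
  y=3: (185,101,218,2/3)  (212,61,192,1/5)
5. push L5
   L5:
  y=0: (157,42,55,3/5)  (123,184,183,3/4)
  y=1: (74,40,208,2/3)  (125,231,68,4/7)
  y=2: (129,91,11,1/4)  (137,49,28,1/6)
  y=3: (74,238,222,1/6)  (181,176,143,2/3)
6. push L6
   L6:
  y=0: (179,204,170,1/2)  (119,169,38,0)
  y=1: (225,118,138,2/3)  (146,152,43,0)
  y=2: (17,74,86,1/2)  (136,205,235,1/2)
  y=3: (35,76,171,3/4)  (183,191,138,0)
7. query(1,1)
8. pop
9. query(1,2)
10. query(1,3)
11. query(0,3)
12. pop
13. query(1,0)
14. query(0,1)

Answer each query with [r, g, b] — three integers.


at x=1,y=1 over L1,L2,L3,L4,L5,L6:
after L1 α=2/3: [226/3, 158/3, 176/3]
after L2 α=2/7: [1868/21, 1990/21, 1360/21]
after L3 α=5/6: [19613/126, 1940/63, 26245/126]
after L4 α=1/2: [22385/252, 2003/126, 51193/252]
after L5 α=4/7: [64385/588, 40811/294, 74041/588]
after L6 α=0: [64385/588, 40811/294, 74041/588]
rounded: [109, 139, 126]

query (1,2) [L1,L2,L3,L4,L5] — begin 0,0,0
+L1 (α=1/3) → [133/3, 58, 82]
+L2 (α=1/7) → [277/7, 438/7, 522/7]
+L3 (α=5/7) → [6189/49, 3921/49, 7274/49]
+L4 (α=0) → [6189/49, 3921/49, 7274/49]
+L5 (α=1/6) → [18829/147, 11003/147, 18871/147]
= [128, 75, 128]

at x=1,y=3 over L1,L2,L3,L4,L5:
+L1 (α=1/2) → [91/2, 50, 211/2]
+L2 (α=4/5) → [191/2, 882/5, 431/2]
+L3 (α=0) → [191/2, 882/5, 431/2]
+L4 (α=1/5) → [594/5, 3833/25, 1054/5]
+L5 (α=2/3) → [2404/15, 4211/25, 828/5]
= [160, 168, 166]

at x=0,y=3 over L1,L2,L3,L4,L5:
+L1 (α=3/4) → [477/4, 657/4, 639/4]
+L2 (α=1) → [133, 61, 111]
+L3 (α=3/4) → [589/4, 59/2, 177/4]
+L4 (α=2/3) → [2069/12, 463/6, 1921/12]
+L5 (α=1/6) → [11233/72, 3743/36, 12269/72]
= [156, 104, 170]

query (1,0) [L1,L2,L3,L4] — begin 0,0,0
after L1 α=2/3: [412/3, 476/3, 126]
after L2 α=1: [37, 92, 209]
after L3 α=3/5: [143/5, 170, 424/5]
after L4 α=1/3: [447/5, 413/3, 286/5]
= [89, 138, 57]

(0,1) stack=L1,L2,L3,L4; from [0,0,0]:
after L1 α=2/3: [314/3, 488/3, 404/3]
after L2 α=1: [143, 0, 254]
after L3 α=2/3: [49, 48, 548/3]
after L4 α=4/7: [367/7, 176/7, 628/7]
rounded: [52, 25, 90]


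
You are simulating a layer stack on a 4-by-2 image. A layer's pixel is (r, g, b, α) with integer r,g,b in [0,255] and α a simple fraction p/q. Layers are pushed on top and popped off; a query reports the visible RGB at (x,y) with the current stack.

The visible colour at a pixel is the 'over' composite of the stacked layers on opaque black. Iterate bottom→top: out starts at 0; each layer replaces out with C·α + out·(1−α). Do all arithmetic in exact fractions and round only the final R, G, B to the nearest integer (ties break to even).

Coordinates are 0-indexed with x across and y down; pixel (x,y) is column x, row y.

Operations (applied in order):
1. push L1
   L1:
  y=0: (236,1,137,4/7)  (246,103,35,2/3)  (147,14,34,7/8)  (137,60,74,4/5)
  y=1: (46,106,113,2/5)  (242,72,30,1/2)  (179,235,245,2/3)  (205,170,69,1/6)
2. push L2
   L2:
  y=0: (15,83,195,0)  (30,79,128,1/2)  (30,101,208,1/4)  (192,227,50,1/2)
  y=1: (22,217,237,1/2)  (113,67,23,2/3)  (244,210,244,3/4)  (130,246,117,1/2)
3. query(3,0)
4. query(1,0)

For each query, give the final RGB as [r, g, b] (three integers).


at x=3,y=0 over L1,L2:
after L1 α=4/5: [548/5, 48, 296/5]
after L2 α=1/2: [754/5, 275/2, 273/5]
→ [151, 138, 55]

(1,0) stack=L1,L2; from [0,0,0]:
after L1 α=2/3: [164, 206/3, 70/3]
after L2 α=1/2: [97, 443/6, 227/3]
= [97, 74, 76]


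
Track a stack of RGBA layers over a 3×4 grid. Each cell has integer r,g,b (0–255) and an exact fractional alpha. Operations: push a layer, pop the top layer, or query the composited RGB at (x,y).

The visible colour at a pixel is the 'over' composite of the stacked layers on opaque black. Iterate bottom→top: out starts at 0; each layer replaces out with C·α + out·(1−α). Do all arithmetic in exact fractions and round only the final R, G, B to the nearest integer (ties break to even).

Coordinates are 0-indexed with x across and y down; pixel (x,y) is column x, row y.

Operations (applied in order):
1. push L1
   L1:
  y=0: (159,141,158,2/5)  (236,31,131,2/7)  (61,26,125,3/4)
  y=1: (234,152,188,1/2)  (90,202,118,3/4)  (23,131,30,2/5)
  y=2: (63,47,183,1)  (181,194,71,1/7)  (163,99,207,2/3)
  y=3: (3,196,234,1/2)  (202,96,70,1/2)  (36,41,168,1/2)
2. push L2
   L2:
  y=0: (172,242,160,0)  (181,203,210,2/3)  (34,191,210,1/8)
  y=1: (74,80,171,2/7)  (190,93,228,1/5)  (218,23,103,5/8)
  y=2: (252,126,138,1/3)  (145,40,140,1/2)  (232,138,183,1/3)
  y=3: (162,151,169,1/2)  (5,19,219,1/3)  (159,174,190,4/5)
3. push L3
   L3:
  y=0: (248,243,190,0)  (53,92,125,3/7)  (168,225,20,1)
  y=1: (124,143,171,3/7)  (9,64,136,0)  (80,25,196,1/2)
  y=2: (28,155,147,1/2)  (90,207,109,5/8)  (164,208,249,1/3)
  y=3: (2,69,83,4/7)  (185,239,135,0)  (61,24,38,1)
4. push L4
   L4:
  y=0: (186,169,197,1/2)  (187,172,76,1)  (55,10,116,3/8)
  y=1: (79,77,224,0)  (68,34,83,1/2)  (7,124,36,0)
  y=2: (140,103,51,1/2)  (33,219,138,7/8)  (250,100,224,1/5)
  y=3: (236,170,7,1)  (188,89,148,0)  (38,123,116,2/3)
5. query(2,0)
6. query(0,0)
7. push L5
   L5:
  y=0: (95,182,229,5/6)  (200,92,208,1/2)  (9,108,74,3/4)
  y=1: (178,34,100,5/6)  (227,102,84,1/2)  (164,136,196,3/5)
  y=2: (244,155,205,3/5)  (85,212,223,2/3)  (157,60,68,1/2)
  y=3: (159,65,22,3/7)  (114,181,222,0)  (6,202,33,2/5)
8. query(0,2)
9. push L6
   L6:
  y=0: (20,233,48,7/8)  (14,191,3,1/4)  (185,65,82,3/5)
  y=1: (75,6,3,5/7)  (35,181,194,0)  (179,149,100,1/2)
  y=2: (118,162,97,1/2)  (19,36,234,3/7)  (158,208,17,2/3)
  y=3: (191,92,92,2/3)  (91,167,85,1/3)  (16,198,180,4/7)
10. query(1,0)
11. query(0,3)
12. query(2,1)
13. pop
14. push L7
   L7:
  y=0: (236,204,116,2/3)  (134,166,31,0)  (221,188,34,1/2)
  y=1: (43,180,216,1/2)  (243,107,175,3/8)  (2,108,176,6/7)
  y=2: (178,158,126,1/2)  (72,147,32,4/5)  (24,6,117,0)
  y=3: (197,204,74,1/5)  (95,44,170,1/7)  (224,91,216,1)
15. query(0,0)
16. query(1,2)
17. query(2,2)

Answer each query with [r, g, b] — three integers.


query (2,0) [L1,L2,L3,L4] — begin 0,0,0
L1 α=3/4: [183/4, 39/2, 375/4]
L2 α=1/8: [1417/32, 655/16, 3465/32]
L3 α=1: [168, 225, 20]
L4 α=3/8: [1005/8, 1155/8, 56]
rounded: [126, 144, 56]

(0,0) stack=L1,L2,L3,L4; from [0,0,0]:
L1 α=2/5: [318/5, 282/5, 316/5]
L2 α=0: [318/5, 282/5, 316/5]
L3 α=0: [318/5, 282/5, 316/5]
L4 α=1/2: [624/5, 1127/10, 1301/10]
→ [125, 113, 130]

at x=0,y=2 over L1,L2,L3,L4,L5:
+L1 (α=1) → [63, 47, 183]
+L2 (α=1/3) → [126, 220/3, 168]
+L3 (α=1/2) → [77, 685/6, 315/2]
+L4 (α=1/2) → [217/2, 1303/12, 417/4]
+L5 (α=3/5) → [949/5, 4093/30, 1647/10]
→ [190, 136, 165]

(1,0) stack=L1,L2,L3,L4,L5,L6; from [0,0,0]:
+L1 (α=2/7) → [472/7, 62/7, 262/7]
+L2 (α=2/3) → [1002/7, 968/7, 3202/21]
+L3 (α=3/7) → [5121/49, 5804/49, 20683/147]
+L4 (α=1) → [187, 172, 76]
+L5 (α=1/2) → [387/2, 132, 142]
+L6 (α=1/4) → [1189/8, 587/4, 429/4]
→ [149, 147, 107]

(0,3) stack=L1,L2,L3,L4,L5,L6; from [0,0,0]:
L1 α=1/2: [3/2, 98, 117]
L2 α=1/2: [327/4, 249/2, 143]
L3 α=4/7: [1013/28, 1299/14, 761/7]
L4 α=1: [236, 170, 7]
L5 α=3/7: [203, 125, 94/7]
L6 α=2/3: [195, 103, 1382/21]
rounded: [195, 103, 66]

(2,1) stack=L1,L2,L3,L4,L5,L6; from [0,0,0]:
L1 α=2/5: [46/5, 262/5, 12]
L2 α=5/8: [1397/10, 1361/40, 551/8]
L3 α=1/2: [2197/20, 2361/80, 2119/16]
L4 α=0: [2197/20, 2361/80, 2119/16]
L5 α=3/5: [7117/50, 18681/200, 6823/40]
L6 α=1/2: [16067/100, 48481/400, 10823/80]
→ [161, 121, 135]

query (0,0) [L1,L2,L3,L4,L5,L7] — begin 0,0,0
after L1 α=2/5: [318/5, 282/5, 316/5]
after L2 α=0: [318/5, 282/5, 316/5]
after L3 α=0: [318/5, 282/5, 316/5]
after L4 α=1/2: [624/5, 1127/10, 1301/10]
after L5 α=5/6: [2999/30, 3409/20, 12751/60]
after L7 α=2/3: [17159/90, 11569/60, 26671/180]
→ [191, 193, 148]

at x=1,y=2 over L1,L2,L3,L4,L5,L7:
L1 α=1/7: [181/7, 194/7, 71/7]
L2 α=1/2: [598/7, 237/7, 1051/14]
L3 α=5/8: [618/7, 1989/14, 10783/112]
L4 α=7/8: [2235/56, 23451/112, 118975/896]
L5 α=2/3: [11755/168, 70939/336, 518591/2688]
L7 α=4/5: [60139/840, 268507/1680, 172531/2688]
→ [72, 160, 64]

(2,2) stack=L1,L2,L3,L4,L5,L7; from [0,0,0]:
after L1 α=2/3: [326/3, 66, 138]
after L2 α=1/3: [1348/9, 90, 153]
after L3 α=1/3: [4172/27, 388/3, 185]
after L4 α=1/5: [23438/135, 1852/15, 964/5]
after L5 α=1/2: [44633/270, 1376/15, 652/5]
after L7 α=0: [44633/270, 1376/15, 652/5]
= [165, 92, 130]
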